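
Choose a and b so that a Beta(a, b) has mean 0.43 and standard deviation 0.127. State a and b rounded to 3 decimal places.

Variance = 0.127² = 0.016129. The moment-matching identity a+b = μ(1−μ)/Var − 1 gives
a+b = 0.2451/0.016129 − 1 = 14.1962, so a = μ·14.1962 = 6.104 and b = (1−μ)·14.1962 = 8.092.

a = 6.104, b = 8.092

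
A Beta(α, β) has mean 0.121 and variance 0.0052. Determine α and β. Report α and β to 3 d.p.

By moment matching, α+β = μ(1−μ)/σ² − 1 = (0.121·0.879)/0.0052 − 1 = 20.4537 − 1 = 19.4537.
Since α/(α+β) = μ, α = 0.121·19.4537 = 2.354 and β = 0.879·19.4537 = 17.100.

α = 2.354, β = 17.100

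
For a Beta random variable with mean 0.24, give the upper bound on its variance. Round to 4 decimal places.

Var = μ(1−μ)/(α+β+1), which approaches μ(1−μ) as α+β → 0.
So the supremum is μ(1−μ) = 0.24×0.76 = 0.1824.

0.1824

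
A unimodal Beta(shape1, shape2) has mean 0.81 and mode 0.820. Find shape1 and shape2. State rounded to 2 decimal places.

shape1 = 51.84, shape2 = 12.16

Let s = shape1+shape2. Mean gives shape1 = μs = 0.81s; mode gives (shape1−1)/(s−2) = 0.820.
Substituting: 0.81s − 1 = 0.820(s−2) = 0.820s − 1.640, so -0.010s = -0.640 and s = 64.0000.
Then shape1 = 0.81×64.0000 = 51.84 and shape2 = s−shape1 = 12.16.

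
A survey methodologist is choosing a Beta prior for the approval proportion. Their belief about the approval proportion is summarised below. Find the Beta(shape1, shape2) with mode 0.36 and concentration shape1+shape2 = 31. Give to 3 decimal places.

shape1 = 11.440, shape2 = 19.560

Since the density peak of Beta(shape1,shape2) is at (shape1−1)/(shape1+shape2−2),
shape1 = 1 + 0.36(31−2) = 11.440 and shape2 = 31 − 11.440 = 19.560.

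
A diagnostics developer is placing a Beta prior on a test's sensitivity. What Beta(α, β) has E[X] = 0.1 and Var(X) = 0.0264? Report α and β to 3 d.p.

By moment matching, α+β = μ(1−μ)/σ² − 1 = (0.1·0.9)/0.0264 − 1 = 3.4091 − 1 = 2.4091.
Since α/(α+β) = μ, α = 0.1·2.4091 = 0.241 and β = 0.9·2.4091 = 2.168.

α = 0.241, β = 2.168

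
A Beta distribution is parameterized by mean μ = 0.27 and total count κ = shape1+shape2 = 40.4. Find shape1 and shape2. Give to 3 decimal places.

shape1 = 10.908, shape2 = 29.492

Split κ in proportion μ : (1−μ): shape1 = 0.27·40.4 = 10.908, shape2 = 40.4 − 10.908 = 29.492.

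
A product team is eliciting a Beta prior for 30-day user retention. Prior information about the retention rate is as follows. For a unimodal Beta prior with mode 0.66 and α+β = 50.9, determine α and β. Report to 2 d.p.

α = 33.27, β = 17.63

For α,β>1 the mode is (α−1)/(α+β−2), so α = mode·(κ−2)+1 = 0.66×48.9+1 = 33.27.
And β = (1−mode)·(κ−2)+1 = 0.34×48.9+1 = 17.63.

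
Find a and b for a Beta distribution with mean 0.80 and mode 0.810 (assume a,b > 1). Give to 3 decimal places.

With s = a+b: μ = a/s and mode = (a−1)/(s−2). Eliminating a = μs,
μs − 1 = m(s−2) ⇒ s(μ−m) = 1−2m ⇒ s = -0.620/-0.010 = 62.0000.
So a = μs = 49.600, b = (1−μ)s = 12.400.

a = 49.600, b = 12.400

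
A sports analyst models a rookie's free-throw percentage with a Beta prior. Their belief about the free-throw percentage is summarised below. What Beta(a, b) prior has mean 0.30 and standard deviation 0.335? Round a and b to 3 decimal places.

First σ² = 0.112225. Setting a = μn, b = (1−μ)n with n = a+b,
μ(1−μ)/(n+1) = 0.112225 ⇒ n+1 = 0.2100/0.112225 = 1.8712 ⇒ n = 0.8712.
Hence a = 0.30×0.8712 = 0.261, b = 0.70×0.8712 = 0.610.

a = 0.261, b = 0.610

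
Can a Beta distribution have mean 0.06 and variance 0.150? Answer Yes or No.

No

A Beta with mean μ has variance μ(1−μ)/(α+β+1) < μ(1−μ).
Here μ(1−μ) = 0.06×0.94 = 0.0564, and 0.150 ≥ 0.0564.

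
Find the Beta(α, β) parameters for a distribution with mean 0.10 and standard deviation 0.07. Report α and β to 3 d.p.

α = 1.737, β = 15.631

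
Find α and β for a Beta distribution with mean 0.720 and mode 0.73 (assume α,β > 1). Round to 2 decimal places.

α = 33.12, β = 12.88

Let s = α+β. Mean gives α = μs = 0.720s; mode gives (α−1)/(s−2) = 0.73.
Substituting: 0.720s − 1 = 0.73(s−2) = 0.73s − 1.46, so -0.010s = -0.46 and s = 46.0000.
Then α = 0.720×46.0000 = 33.12 and β = s−α = 12.88.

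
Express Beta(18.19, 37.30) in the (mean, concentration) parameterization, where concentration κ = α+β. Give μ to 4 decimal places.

μ = 0.3278, κ = 55.49

κ = α+β = 18.19+37.30 = 55.49; μ = α/κ = 18.19/55.49 = 0.3278.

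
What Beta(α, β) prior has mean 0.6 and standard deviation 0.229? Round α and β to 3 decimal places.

α = 2.146, β = 1.431

Variance = 0.229² = 0.052441. The moment-matching identity α+β = μ(1−μ)/Var − 1 gives
α+β = 0.24/0.052441 − 1 = 3.5766, so α = μ·3.5766 = 2.146 and β = (1−μ)·3.5766 = 1.431.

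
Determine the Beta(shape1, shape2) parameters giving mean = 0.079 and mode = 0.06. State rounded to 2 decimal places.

shape1 = 3.66, shape2 = 42.66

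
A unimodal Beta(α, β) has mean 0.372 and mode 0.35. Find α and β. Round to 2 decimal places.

α = 5.07, β = 8.56

With s = α+β: μ = α/s and mode = (α−1)/(s−2). Eliminating α = μs,
μs − 1 = m(s−2) ⇒ s(μ−m) = 1−2m ⇒ s = 0.30/0.022 = 13.6364.
So α = μs = 5.07, β = (1−μ)s = 8.56.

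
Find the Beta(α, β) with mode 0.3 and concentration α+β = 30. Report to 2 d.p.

α = 9.40, β = 20.60

Mode = (α−1)/(κ−2) with κ = α+β, so α−1 = 0.3·28 = 8.40.
α = 9.40; β = κ − α = 20.60.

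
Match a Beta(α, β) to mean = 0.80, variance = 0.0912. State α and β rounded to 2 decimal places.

α = 0.60, β = 0.15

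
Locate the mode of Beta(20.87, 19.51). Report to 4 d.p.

With α,β > 1, mode = (α−1)/(α+β−2) = 19.87/38.38 = 0.5177.

0.5177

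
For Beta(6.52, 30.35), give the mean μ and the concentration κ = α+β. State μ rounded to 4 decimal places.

μ = 0.1768, κ = 36.87

κ = α+β = 6.52+30.35 = 36.87; μ = α/κ = 6.52/36.87 = 0.1768.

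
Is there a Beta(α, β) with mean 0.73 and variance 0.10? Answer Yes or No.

Yes

A Beta with mean μ has variance μ(1−μ)/(α+β+1) < μ(1−μ).
Here μ(1−μ) = 0.73×0.27 = 0.1971, and 0.10 < 0.1971.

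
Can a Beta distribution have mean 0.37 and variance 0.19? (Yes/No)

For any Beta, Var(X) < E[X]·(1−E[X]).
Here μ(1−μ) = 0.37×0.63 = 0.2331, and 0.19 < 0.2331.

Yes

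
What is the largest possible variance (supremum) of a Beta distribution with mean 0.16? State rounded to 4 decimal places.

Var = μ(1−μ)/(α+β+1), which approaches μ(1−μ) as α+β → 0.
So the supremum is μ(1−μ) = 0.16×0.84 = 0.1344.

0.1344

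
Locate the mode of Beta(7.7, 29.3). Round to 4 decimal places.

The density x^(α−1)(1−x)^(β−1) is maximised at (α−1)/(α+β−2) = 6.7/35.0 = 0.1914.

0.1914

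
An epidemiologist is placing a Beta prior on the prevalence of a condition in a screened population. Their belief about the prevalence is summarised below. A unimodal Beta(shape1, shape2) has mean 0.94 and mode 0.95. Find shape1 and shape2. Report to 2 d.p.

Let s = shape1+shape2. Mean gives shape1 = μs = 0.94s; mode gives (shape1−1)/(s−2) = 0.95.
Substituting: 0.94s − 1 = 0.95(s−2) = 0.95s − 1.90, so -0.01s = -0.90 and s = 90.0000.
Then shape1 = 0.94×90.0000 = 84.60 and shape2 = s−shape1 = 5.40.

shape1 = 84.60, shape2 = 5.40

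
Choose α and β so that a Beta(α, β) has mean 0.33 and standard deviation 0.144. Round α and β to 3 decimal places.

α = 3.189, β = 6.474

Variance = 0.144² = 0.020736. The moment-matching identity α+β = μ(1−μ)/Var − 1 gives
α+β = 0.2211/0.020736 − 1 = 9.6626, so α = μ·9.6626 = 3.189 and β = (1−μ)·9.6626 = 6.474.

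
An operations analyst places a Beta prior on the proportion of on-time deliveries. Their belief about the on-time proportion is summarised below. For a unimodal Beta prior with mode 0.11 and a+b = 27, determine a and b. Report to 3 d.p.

a = 3.750, b = 23.250

Mode = (a−1)/(κ−2) with κ = a+b, so a−1 = 0.11·25 = 2.750.
a = 3.750; b = κ − a = 23.250.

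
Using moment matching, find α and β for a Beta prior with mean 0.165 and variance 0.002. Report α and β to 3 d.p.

Let s = α+β. The Beta variance is μ(1−μ)/(s+1).
So s+1 = μ(1−μ)/σ² = (0.165×0.835)/0.002 = 0.137775/0.002 = 68.8875, giving s = 67.8875.
Then α = μs = 0.165×67.8875 = 11.201 and β = (1−μ)s = 0.835×67.8875 = 56.686.

α = 11.201, β = 56.686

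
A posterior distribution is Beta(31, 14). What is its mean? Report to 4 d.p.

0.6889

The Beta mean is α/(α+β) = 31/(31+14) = 0.6889.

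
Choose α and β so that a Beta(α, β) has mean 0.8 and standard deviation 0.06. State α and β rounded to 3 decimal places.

α = 34.756, β = 8.689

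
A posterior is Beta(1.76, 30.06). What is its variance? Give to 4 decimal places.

μ = 1.76/31.82 = 0.055311; Var = μ(1−μ)/(α+β+1) = 0.0522518/32.82 = 0.0016.

0.0016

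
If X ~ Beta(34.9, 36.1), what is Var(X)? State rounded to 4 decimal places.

α+β = 71.0 and αβ = 1259.89, so Var = αβ/[(α+β)²(α+β+1)] = 1259.89/362952.000 = 0.0035.

0.0035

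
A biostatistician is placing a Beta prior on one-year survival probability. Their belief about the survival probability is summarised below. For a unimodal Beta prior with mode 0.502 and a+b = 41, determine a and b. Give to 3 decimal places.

a = 20.578, b = 20.422

Since the density peak of Beta(a,b) is at (a−1)/(a+b−2),
a = 1 + 0.502(41−2) = 20.578 and b = 41 − 20.578 = 20.422.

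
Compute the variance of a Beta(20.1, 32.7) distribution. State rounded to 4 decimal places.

0.0044

Var = αβ/[(α+β)²(α+β+1)] = (20.1×32.7)/(52.8²×53.8) = 657.27/149985.792 = 0.0044.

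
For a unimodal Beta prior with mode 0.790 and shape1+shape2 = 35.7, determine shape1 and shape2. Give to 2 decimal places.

shape1 = 27.62, shape2 = 8.08

Since the density peak of Beta(shape1,shape2) is at (shape1−1)/(shape1+shape2−2),
shape1 = 1 + 0.790(35.7−2) = 27.62 and shape2 = 35.7 − 27.62 = 8.08.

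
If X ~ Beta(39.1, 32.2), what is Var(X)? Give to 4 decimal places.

0.0034

μ = 39.1/71.3 = 0.548387; Var = μ(1−μ)/(α+β+1) = 0.2476587/72.3 = 0.0034.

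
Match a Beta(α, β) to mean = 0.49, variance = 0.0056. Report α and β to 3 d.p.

Write ν = α+β; then α = μν and Var = μ(1−μ)/(ν+1).
ν = μ(1−μ)/Var − 1 = 0.2499/0.0056 − 1 = 43.6250.
α = 0.49·43.6250 = 21.376, β = 0.51·43.6250 = 22.249.

α = 21.376, β = 22.249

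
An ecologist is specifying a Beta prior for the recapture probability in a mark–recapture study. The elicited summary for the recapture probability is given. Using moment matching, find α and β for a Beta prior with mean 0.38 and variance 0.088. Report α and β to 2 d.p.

α = 0.64, β = 1.04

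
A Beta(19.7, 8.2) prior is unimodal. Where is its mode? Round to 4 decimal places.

The density x^(α−1)(1−x)^(β−1) is maximised at (α−1)/(α+β−2) = 18.7/25.9 = 0.7220.

0.7220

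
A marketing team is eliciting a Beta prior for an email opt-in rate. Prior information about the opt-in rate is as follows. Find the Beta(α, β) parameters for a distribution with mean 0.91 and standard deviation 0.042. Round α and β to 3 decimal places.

σ² = 0.042² = 0.001764.
With s = α+β, Var = μ(1−μ)/(s+1), so s+1 = (0.91×0.09)/0.001764 = 46.4286 and s = 45.4286.
α = μs = 41.340, β = (1−μ)s = 4.089.

α = 41.340, β = 4.089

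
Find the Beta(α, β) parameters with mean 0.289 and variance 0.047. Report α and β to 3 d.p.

By moment matching, α+β = μ(1−μ)/σ² − 1 = (0.289·0.711)/0.047 − 1 = 4.3719 − 1 = 3.3719.
Since α/(α+β) = μ, α = 0.289·3.3719 = 0.974 and β = 0.711·3.3719 = 2.397.

α = 0.974, β = 2.397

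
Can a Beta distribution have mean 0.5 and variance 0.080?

A Beta with mean μ has variance μ(1−μ)/(α+β+1) < μ(1−μ).
Here μ(1−μ) = 0.5×0.5 = 0.25, and 0.080 < 0.25.

Yes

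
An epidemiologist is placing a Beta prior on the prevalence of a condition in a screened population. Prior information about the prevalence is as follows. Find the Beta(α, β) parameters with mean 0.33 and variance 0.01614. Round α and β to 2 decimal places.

Write ν = α+β; then α = μν and Var = μ(1−μ)/(ν+1).
ν = μ(1−μ)/Var − 1 = 0.2211/0.01614 − 1 = 12.6989.
α = 0.33·12.6989 = 4.19, β = 0.67·12.6989 = 8.51.

α = 4.19, β = 8.51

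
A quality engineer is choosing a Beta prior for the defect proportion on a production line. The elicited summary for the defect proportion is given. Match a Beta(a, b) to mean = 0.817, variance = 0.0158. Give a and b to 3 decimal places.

a = 6.914, b = 1.549

Let s = a+b. The Beta variance is μ(1−μ)/(s+1).
So s+1 = μ(1−μ)/σ² = (0.817×0.183)/0.0158 = 0.149511/0.0158 = 9.4627, giving s = 8.4627.
Then a = μs = 0.817×8.4627 = 6.914 and b = (1−μ)s = 0.183×8.4627 = 1.549.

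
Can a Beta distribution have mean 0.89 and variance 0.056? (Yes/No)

For any Beta, Var(X) < E[X]·(1−E[X]).
Here μ(1−μ) = 0.89×0.11 = 0.0979, and 0.056 < 0.0979.

Yes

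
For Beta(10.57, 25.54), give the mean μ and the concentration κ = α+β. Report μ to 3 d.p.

μ = 0.293, κ = 36.11

κ = α+β = 10.57+25.54 = 36.11; μ = α/κ = 10.57/36.11 = 0.293.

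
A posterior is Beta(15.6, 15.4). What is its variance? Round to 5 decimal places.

0.00781

Var = αβ/[(α+β)²(α+β+1)] = (15.6×15.4)/(31.0²×32.0) = 240.24/30752.000 = 0.00781.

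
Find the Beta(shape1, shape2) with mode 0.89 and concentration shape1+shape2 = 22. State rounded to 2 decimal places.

For shape1,shape2>1 the mode is (shape1−1)/(shape1+shape2−2), so shape1 = mode·(κ−2)+1 = 0.89×20+1 = 18.80.
And shape2 = (1−mode)·(κ−2)+1 = 0.11×20+1 = 3.20.

shape1 = 18.80, shape2 = 3.20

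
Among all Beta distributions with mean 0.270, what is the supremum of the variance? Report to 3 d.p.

For fixed mean μ the Beta variance is μ(1−μ)/(α+β+1), increasing as α+β decreases.
Its least upper bound (not attained) is μ(1−μ) = 0.270·0.730 = 0.197.

0.197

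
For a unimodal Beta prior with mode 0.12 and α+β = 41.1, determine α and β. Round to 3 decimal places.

Mode = (α−1)/(κ−2) with κ = α+β, so α−1 = 0.12·39.1 = 4.692.
α = 5.692; β = κ − α = 35.408.

α = 5.692, β = 35.408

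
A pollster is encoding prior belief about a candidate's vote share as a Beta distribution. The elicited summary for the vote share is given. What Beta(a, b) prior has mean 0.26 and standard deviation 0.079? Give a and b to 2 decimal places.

a = 7.76, b = 22.07

First σ² = 0.006241. Setting a = μn, b = (1−μ)n with n = a+b,
μ(1−μ)/(n+1) = 0.006241 ⇒ n+1 = 0.1924/0.006241 = 30.8284 ⇒ n = 29.8284.
Hence a = 0.26×29.8284 = 7.76, b = 0.74×29.8284 = 22.07.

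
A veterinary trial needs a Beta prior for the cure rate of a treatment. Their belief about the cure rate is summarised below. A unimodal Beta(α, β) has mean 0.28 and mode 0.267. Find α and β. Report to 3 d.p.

α = 10.037, β = 25.809

With s = α+β: μ = α/s and mode = (α−1)/(s−2). Eliminating α = μs,
μs − 1 = m(s−2) ⇒ s(μ−m) = 1−2m ⇒ s = 0.466/0.013 = 35.8462.
So α = μs = 10.037, β = (1−μ)s = 25.809.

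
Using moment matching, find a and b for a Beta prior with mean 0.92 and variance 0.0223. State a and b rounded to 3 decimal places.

a = 2.116, b = 0.184

Let s = a+b. The Beta variance is μ(1−μ)/(s+1).
So s+1 = μ(1−μ)/σ² = (0.92×0.08)/0.0223 = 0.0736/0.0223 = 3.3004, giving s = 2.3004.
Then a = μs = 0.92×2.3004 = 2.116 and b = (1−μ)s = 0.08×2.3004 = 0.184.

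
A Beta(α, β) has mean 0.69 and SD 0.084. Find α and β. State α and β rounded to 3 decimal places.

α = 20.227, β = 9.088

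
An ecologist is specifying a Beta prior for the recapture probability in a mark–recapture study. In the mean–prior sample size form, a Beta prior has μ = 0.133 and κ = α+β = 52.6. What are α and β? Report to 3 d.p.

α = 6.996, β = 45.604

α = μκ = 0.133×52.6 = 6.996 and β = (1−μ)κ = 0.867×52.6 = 45.604.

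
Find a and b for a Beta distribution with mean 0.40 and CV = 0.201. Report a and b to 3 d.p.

a = 14.451, b = 21.677

σ = CV·μ = 0.201×0.40 = 0.08040, so σ² = 0.006464.
s+1 = μ(1−μ)/σ² = 0.2400/0.006464 = 37.1278, so s = a+b = 36.1278.
a = μs = 14.451, b = (1−μ)s = 21.677.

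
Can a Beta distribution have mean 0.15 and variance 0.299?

For any Beta, Var(X) < E[X]·(1−E[X]).
Here μ(1−μ) = 0.15×0.85 = 0.1275, and 0.299 ≥ 0.1275.

No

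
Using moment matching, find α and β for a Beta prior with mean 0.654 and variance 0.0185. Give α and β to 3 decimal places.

α = 7.345, β = 3.886

By moment matching, α+β = μ(1−μ)/σ² − 1 = (0.654·0.346)/0.0185 − 1 = 12.2316 − 1 = 11.2316.
Since α/(α+β) = μ, α = 0.654·11.2316 = 7.345 and β = 0.346·11.2316 = 3.886.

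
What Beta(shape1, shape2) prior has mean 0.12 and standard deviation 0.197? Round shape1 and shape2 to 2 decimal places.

σ² = 0.197² = 0.038809.
With s = shape1+shape2, Var = μ(1−μ)/(s+1), so s+1 = (0.12×0.88)/0.038809 = 2.7210 and s = 1.7210.
shape1 = μs = 0.21, shape2 = (1−μ)s = 1.51.

shape1 = 0.21, shape2 = 1.51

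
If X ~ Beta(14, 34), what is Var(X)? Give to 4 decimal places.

μ = 14/48 = 0.291667; Var = μ(1−μ)/(α+β+1) = 0.2065972/49 = 0.0042.

0.0042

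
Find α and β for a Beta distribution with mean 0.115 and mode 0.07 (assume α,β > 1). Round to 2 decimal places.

With s = α+β: μ = α/s and mode = (α−1)/(s−2). Eliminating α = μs,
μs − 1 = m(s−2) ⇒ s(μ−m) = 1−2m ⇒ s = 0.86/0.045 = 19.1111.
So α = μs = 2.20, β = (1−μ)s = 16.91.

α = 2.20, β = 16.91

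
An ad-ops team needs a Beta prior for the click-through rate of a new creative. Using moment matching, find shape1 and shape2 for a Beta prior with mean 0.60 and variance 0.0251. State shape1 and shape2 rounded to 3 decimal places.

shape1 = 5.137, shape2 = 3.425

Write ν = shape1+shape2; then shape1 = μν and Var = μ(1−μ)/(ν+1).
ν = μ(1−μ)/Var − 1 = 0.2400/0.0251 − 1 = 8.5618.
shape1 = 0.60·8.5618 = 5.137, shape2 = 0.40·8.5618 = 3.425.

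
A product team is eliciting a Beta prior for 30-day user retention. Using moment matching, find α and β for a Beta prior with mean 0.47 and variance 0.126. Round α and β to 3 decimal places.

α = 0.459, β = 0.518

By moment matching, α+β = μ(1−μ)/σ² − 1 = (0.47·0.53)/0.126 − 1 = 1.9770 − 1 = 0.9770.
Since α/(α+β) = μ, α = 0.47·0.9770 = 0.459 and β = 0.53·0.9770 = 0.518.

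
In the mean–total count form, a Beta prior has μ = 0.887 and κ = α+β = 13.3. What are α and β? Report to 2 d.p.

Split κ in proportion μ : (1−μ): α = 0.887·13.3 = 11.80, β = 13.3 − 11.80 = 1.50.

α = 11.80, β = 1.50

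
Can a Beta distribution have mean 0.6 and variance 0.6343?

The Beta variance bound is σ² < μ(1−μ).
Here μ(1−μ) = 0.6×0.4 = 0.24, and 0.6343 ≥ 0.24.

No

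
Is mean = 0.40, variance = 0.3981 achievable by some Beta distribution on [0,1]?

No

The Beta variance bound is σ² < μ(1−μ).
Here μ(1−μ) = 0.40×0.60 = 0.2400, and 0.3981 ≥ 0.2400.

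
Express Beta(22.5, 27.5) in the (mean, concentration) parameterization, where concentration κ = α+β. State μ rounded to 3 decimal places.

μ = 0.450, κ = 50.0

κ = α+β = 22.5+27.5 = 50.0; μ = α/κ = 22.5/50.0 = 0.450.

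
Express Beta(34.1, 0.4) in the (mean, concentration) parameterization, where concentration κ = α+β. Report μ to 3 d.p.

κ = α+β = 34.1+0.4 = 34.5; μ = α/κ = 34.1/34.5 = 0.988.

μ = 0.988, κ = 34.5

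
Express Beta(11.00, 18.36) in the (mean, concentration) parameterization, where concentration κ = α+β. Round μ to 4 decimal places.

μ = 0.3747, κ = 29.36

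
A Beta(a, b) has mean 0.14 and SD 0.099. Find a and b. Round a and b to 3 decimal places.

σ² = 0.099² = 0.009801.
With s = a+b, Var = μ(1−μ)/(s+1), so s+1 = (0.14×0.86)/0.009801 = 12.2845 and s = 11.2845.
a = μs = 1.580, b = (1−μ)s = 9.705.

a = 1.580, b = 9.705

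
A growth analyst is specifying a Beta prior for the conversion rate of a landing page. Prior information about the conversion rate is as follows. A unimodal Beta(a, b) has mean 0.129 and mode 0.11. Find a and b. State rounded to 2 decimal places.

a = 5.30, b = 35.76

Let s = a+b. Mean gives a = μs = 0.129s; mode gives (a−1)/(s−2) = 0.11.
Substituting: 0.129s − 1 = 0.11(s−2) = 0.11s − 0.22, so 0.019s = 0.78 and s = 41.0526.
Then a = 0.129×41.0526 = 5.30 and b = s−a = 35.76.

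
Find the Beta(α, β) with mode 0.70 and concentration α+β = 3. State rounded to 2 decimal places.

α = 1.70, β = 1.30

Mode = (α−1)/(κ−2) with κ = α+β, so α−1 = 0.70·1 = 0.70.
α = 1.70; β = κ − α = 1.30.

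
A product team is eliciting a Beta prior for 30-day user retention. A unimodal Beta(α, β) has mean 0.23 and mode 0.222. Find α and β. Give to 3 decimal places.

Let s = α+β. Mean gives α = μs = 0.23s; mode gives (α−1)/(s−2) = 0.222.
Substituting: 0.23s − 1 = 0.222(s−2) = 0.222s − 0.444, so 0.008s = 0.556 and s = 69.5000.
Then α = 0.23×69.5000 = 15.985 and β = s−α = 53.515.

α = 15.985, β = 53.515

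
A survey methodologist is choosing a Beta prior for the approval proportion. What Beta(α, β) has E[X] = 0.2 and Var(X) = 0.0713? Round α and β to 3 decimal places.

α = 0.249, β = 0.995

By moment matching, α+β = μ(1−μ)/σ² − 1 = (0.2·0.8)/0.0713 − 1 = 2.2440 − 1 = 1.2440.
Since α/(α+β) = μ, α = 0.2·1.2440 = 0.249 and β = 0.8·1.2440 = 0.995.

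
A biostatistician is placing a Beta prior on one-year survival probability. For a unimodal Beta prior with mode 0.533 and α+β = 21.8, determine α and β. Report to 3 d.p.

α = 11.553, β = 10.247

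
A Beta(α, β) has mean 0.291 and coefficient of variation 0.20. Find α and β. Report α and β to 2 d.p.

Var = (CV·μ)² = (0.20×0.291)² = 0.003387.
α+β = μ(1−μ)/Var − 1 = 0.206319/0.003387 − 1 = 59.9107.
Thus α = 0.291·59.9107 = 17.43 and β = 0.709·59.9107 = 42.48.

α = 17.43, β = 42.48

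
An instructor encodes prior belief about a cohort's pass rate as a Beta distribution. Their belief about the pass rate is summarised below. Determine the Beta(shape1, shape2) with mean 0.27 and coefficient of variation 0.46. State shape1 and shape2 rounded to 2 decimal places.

σ = CV·μ = 0.46×0.27 = 0.12420, so σ² = 0.015426.
s+1 = μ(1−μ)/σ² = 0.1971/0.015426 = 12.7774, so s = shape1+shape2 = 11.7774.
shape1 = μs = 3.18, shape2 = (1−μ)s = 8.60.

shape1 = 3.18, shape2 = 8.60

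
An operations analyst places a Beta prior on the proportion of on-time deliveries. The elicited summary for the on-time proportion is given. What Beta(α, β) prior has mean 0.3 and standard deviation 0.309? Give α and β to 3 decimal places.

α = 0.360, β = 0.840

σ² = 0.309² = 0.095481.
With s = α+β, Var = μ(1−μ)/(s+1), so s+1 = (0.3×0.7)/0.095481 = 2.1994 and s = 1.1994.
α = μs = 0.360, β = (1−μ)s = 0.840.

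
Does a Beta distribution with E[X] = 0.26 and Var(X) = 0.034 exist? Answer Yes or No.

Yes

A Beta with mean μ has variance μ(1−μ)/(α+β+1) < μ(1−μ).
Here μ(1−μ) = 0.26×0.74 = 0.1924, and 0.034 < 0.1924.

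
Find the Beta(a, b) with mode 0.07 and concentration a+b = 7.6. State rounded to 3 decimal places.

a = 1.392, b = 6.208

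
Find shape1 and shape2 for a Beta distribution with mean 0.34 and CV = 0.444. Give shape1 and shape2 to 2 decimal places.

σ = CV·μ = 0.444×0.34 = 0.15096, so σ² = 0.022789.
s+1 = μ(1−μ)/σ² = 0.2244/0.022789 = 9.8469, so s = shape1+shape2 = 8.8469.
shape1 = μs = 3.01, shape2 = (1−μ)s = 5.84.

shape1 = 3.01, shape2 = 5.84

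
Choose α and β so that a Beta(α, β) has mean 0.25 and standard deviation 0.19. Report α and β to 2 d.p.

α = 1.05, β = 3.15

First σ² = 0.0361. Setting α = μn, β = (1−μ)n with n = α+β,
μ(1−μ)/(n+1) = 0.0361 ⇒ n+1 = 0.1875/0.0361 = 5.1939 ⇒ n = 4.1939.
Hence α = 0.25×4.1939 = 1.05, β = 0.75×4.1939 = 3.15.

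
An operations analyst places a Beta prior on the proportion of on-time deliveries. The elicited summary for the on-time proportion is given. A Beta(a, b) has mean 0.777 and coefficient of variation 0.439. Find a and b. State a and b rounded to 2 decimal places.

a = 0.38, b = 0.11

Var = (CV·μ)² = (0.439×0.777)² = 0.116351.
a+b = μ(1−μ)/Var − 1 = 0.173271/0.116351 − 1 = 0.4892.
Thus a = 0.777·0.4892 = 0.38 and b = 0.223·0.4892 = 0.11.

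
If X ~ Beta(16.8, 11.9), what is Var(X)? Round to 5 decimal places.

0.00817

α+β = 28.7 and αβ = 199.92, so Var = αβ/[(α+β)²(α+β+1)] = 199.92/24463.593 = 0.00817.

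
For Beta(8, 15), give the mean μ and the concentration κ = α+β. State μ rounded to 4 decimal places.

κ = α+β = 8+15 = 23; μ = α/κ = 8/23 = 0.3478.

μ = 0.3478, κ = 23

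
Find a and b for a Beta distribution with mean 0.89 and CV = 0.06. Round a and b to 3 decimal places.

a = 29.666, b = 3.667

σ = CV·μ = 0.06×0.89 = 0.05340, so σ² = 0.002852.
s+1 = μ(1−μ)/σ² = 0.0979/0.002852 = 34.3321, so s = a+b = 33.3321.
a = μs = 29.666, b = (1−μ)s = 3.667.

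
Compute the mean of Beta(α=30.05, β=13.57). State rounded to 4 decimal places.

E[X] = α/(α+β) = 30.05/43.62 = 0.6889.

0.6889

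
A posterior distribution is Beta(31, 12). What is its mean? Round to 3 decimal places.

0.721

The Beta mean is α/(α+β) = 31/(31+12) = 0.721.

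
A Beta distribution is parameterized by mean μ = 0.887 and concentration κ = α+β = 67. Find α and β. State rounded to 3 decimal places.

Split κ in proportion μ : (1−μ): α = 0.887·67 = 59.429, β = 67 − 59.429 = 7.571.

α = 59.429, β = 7.571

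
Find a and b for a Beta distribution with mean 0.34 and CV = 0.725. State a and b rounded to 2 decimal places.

σ = CV·μ = 0.725×0.34 = 0.24650, so σ² = 0.060762.
s+1 = μ(1−μ)/σ² = 0.2244/0.060762 = 3.6931, so s = a+b = 2.6931.
a = μs = 0.92, b = (1−μ)s = 1.78.

a = 0.92, b = 1.78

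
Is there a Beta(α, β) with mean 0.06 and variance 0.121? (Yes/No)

For any Beta, Var(X) < E[X]·(1−E[X]).
Here μ(1−μ) = 0.06×0.94 = 0.0564, and 0.121 ≥ 0.0564.

No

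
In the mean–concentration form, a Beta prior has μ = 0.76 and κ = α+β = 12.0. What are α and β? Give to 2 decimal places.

α = 9.12, β = 2.88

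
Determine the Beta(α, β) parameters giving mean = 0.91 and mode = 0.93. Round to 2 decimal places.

Let s = α+β. Mean gives α = μs = 0.91s; mode gives (α−1)/(s−2) = 0.93.
Substituting: 0.91s − 1 = 0.93(s−2) = 0.93s − 1.86, so -0.02s = -0.86 and s = 43.0000.
Then α = 0.91×43.0000 = 39.13 and β = s−α = 3.87.

α = 39.13, β = 3.87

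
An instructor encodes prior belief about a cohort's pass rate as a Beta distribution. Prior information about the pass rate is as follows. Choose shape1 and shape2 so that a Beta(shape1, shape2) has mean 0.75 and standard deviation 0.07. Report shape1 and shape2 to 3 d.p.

shape1 = 27.949, shape2 = 9.316

First σ² = 0.0049. Setting shape1 = μn, shape2 = (1−μ)n with n = shape1+shape2,
μ(1−μ)/(n+1) = 0.0049 ⇒ n+1 = 0.1875/0.0049 = 38.2653 ⇒ n = 37.2653.
Hence shape1 = 0.75×37.2653 = 27.949, shape2 = 0.25×37.2653 = 9.316.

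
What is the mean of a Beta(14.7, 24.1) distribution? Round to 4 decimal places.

0.3789

The Beta mean is α/(α+β) = 14.7/(14.7+24.1) = 0.3789.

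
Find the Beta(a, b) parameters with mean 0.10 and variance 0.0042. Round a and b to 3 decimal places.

Let s = a+b. The Beta variance is μ(1−μ)/(s+1).
So s+1 = μ(1−μ)/σ² = (0.10×0.90)/0.0042 = 0.0900/0.0042 = 21.4286, giving s = 20.4286.
Then a = μs = 0.10×20.4286 = 2.043 and b = (1−μ)s = 0.90×20.4286 = 18.386.

a = 2.043, b = 18.386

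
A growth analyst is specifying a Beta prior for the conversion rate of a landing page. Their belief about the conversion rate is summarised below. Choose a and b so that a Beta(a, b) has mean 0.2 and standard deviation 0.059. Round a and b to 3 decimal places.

a = 8.993, b = 35.971

First σ² = 0.003481. Setting a = μn, b = (1−μ)n with n = a+b,
μ(1−μ)/(n+1) = 0.003481 ⇒ n+1 = 0.16/0.003481 = 45.9638 ⇒ n = 44.9638.
Hence a = 0.2×44.9638 = 8.993, b = 0.8×44.9638 = 35.971.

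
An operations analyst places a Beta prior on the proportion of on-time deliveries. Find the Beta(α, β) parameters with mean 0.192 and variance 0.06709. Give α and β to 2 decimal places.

Let s = α+β. The Beta variance is μ(1−μ)/(s+1).
So s+1 = μ(1−μ)/σ² = (0.192×0.808)/0.06709 = 0.155136/0.06709 = 2.3124, giving s = 1.3124.
Then α = μs = 0.192×1.3124 = 0.25 and β = (1−μ)s = 0.808×1.3124 = 1.06.

α = 0.25, β = 1.06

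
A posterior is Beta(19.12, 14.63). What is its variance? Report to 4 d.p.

μ = 19.12/33.75 = 0.566519; Var = μ(1−μ)/(α+β+1) = 0.2455753/34.75 = 0.0071.

0.0071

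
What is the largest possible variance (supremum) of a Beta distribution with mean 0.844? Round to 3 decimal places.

Var = μ(1−μ)/(α+β+1), which approaches μ(1−μ) as α+β → 0.
So the supremum is μ(1−μ) = 0.844×0.156 = 0.132.

0.132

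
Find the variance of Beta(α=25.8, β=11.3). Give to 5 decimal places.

0.00556

μ = 25.8/37.1 = 0.695418; Var = μ(1−μ)/(α+β+1) = 0.2118119/38.1 = 0.00556.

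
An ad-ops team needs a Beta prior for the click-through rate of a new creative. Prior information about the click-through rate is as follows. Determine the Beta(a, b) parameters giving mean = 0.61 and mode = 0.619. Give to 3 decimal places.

Let s = a+b. Mean gives a = μs = 0.61s; mode gives (a−1)/(s−2) = 0.619.
Substituting: 0.61s − 1 = 0.619(s−2) = 0.619s − 1.238, so -0.009s = -0.238 and s = 26.4444.
Then a = 0.61×26.4444 = 16.131 and b = s−a = 10.313.

a = 16.131, b = 10.313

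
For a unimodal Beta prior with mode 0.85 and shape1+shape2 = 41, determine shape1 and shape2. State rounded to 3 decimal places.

For shape1,shape2>1 the mode is (shape1−1)/(shape1+shape2−2), so shape1 = mode·(κ−2)+1 = 0.85×39+1 = 34.150.
And shape2 = (1−mode)·(κ−2)+1 = 0.15×39+1 = 6.850.

shape1 = 34.150, shape2 = 6.850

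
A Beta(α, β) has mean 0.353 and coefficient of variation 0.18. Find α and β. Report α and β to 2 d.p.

α = 19.62, β = 35.95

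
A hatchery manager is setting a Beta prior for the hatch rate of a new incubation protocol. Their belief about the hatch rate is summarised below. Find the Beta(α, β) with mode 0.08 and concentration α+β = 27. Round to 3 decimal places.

α = 3.000, β = 24.000

Since the density peak of Beta(α,β) is at (α−1)/(α+β−2),
α = 1 + 0.08(27−2) = 3.000 and β = 27 − 3.000 = 24.000.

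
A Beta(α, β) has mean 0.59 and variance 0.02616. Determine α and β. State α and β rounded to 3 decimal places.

α = 4.866, β = 3.381

Let s = α+β. The Beta variance is μ(1−μ)/(s+1).
So s+1 = μ(1−μ)/σ² = (0.59×0.41)/0.02616 = 0.2419/0.02616 = 9.2469, giving s = 8.2469.
Then α = μs = 0.59×8.2469 = 4.866 and β = (1−μ)s = 0.41×8.2469 = 3.381.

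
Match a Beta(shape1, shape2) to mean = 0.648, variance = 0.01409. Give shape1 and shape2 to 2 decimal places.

shape1 = 9.84, shape2 = 5.35

Write ν = shape1+shape2; then shape1 = μν and Var = μ(1−μ)/(ν+1).
ν = μ(1−μ)/Var − 1 = 0.228096/0.01409 − 1 = 15.1885.
shape1 = 0.648·15.1885 = 9.84, shape2 = 0.352·15.1885 = 5.35.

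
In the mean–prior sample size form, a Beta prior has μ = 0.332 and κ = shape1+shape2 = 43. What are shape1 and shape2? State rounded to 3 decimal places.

shape1 = μκ = 0.332×43 = 14.276 and shape2 = (1−μ)κ = 0.668×43 = 28.724.

shape1 = 14.276, shape2 = 28.724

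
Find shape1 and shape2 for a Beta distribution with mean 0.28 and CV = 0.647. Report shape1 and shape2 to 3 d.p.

σ = CV·μ = 0.647×0.28 = 0.18116, so σ² = 0.032819.
s+1 = μ(1−μ)/σ² = 0.2016/0.032819 = 6.1428, so s = shape1+shape2 = 5.1428.
shape1 = μs = 1.440, shape2 = (1−μ)s = 3.703.

shape1 = 1.440, shape2 = 3.703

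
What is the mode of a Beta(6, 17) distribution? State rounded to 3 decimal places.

0.238

With α,β > 1, mode = (α−1)/(α+β−2) = 5/21 = 0.238.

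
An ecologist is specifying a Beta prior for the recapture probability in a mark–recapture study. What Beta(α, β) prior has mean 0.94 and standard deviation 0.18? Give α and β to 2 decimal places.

σ² = 0.18² = 0.0324.
With s = α+β, Var = μ(1−μ)/(s+1), so s+1 = (0.94×0.06)/0.0324 = 1.7407 and s = 0.7407.
α = μs = 0.70, β = (1−μ)s = 0.04.

α = 0.70, β = 0.04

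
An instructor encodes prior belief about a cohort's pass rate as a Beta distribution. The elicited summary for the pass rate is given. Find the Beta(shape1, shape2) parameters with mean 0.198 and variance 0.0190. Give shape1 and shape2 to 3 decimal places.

shape1 = 1.457, shape2 = 5.901

Write ν = shape1+shape2; then shape1 = μν and Var = μ(1−μ)/(ν+1).
ν = μ(1−μ)/Var − 1 = 0.158796/0.0190 − 1 = 7.3577.
shape1 = 0.198·7.3577 = 1.457, shape2 = 0.802·7.3577 = 5.901.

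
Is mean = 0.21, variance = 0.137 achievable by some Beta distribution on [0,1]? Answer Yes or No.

Yes

The Beta variance bound is σ² < μ(1−μ).
Here μ(1−μ) = 0.21×0.79 = 0.1659, and 0.137 < 0.1659.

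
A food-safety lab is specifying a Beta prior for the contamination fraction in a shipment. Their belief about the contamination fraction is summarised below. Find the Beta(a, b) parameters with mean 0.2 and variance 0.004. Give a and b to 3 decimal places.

a = 7.800, b = 31.200

By moment matching, a+b = μ(1−μ)/σ² − 1 = (0.2·0.8)/0.004 − 1 = 40.0000 − 1 = 39.0000.
Since a/(a+b) = μ, a = 0.2·39.0000 = 7.800 and b = 0.8·39.0000 = 31.200.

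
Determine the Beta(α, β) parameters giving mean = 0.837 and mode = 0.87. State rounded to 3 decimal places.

Let s = α+β. Mean gives α = μs = 0.837s; mode gives (α−1)/(s−2) = 0.87.
Substituting: 0.837s − 1 = 0.87(s−2) = 0.87s − 1.74, so -0.033s = -0.74 and s = 22.4242.
Then α = 0.837×22.4242 = 18.769 and β = s−α = 3.655.

α = 18.769, β = 3.655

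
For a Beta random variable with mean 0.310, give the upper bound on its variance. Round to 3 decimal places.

Var = μ(1−μ)/(α+β+1), which approaches μ(1−μ) as α+β → 0.
So the supremum is μ(1−μ) = 0.310×0.690 = 0.214.

0.214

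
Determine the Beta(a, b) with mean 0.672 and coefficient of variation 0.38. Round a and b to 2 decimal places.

Var = (CV·μ)² = (0.38×0.672)² = 0.065209.
a+b = μ(1−μ)/Var − 1 = 0.220416/0.065209 − 1 = 2.3802.
Thus a = 0.672·2.3802 = 1.60 and b = 0.328·2.3802 = 0.78.

a = 1.60, b = 0.78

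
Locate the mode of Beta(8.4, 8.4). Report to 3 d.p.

0.500

With α,β > 1, mode = (α−1)/(α+β−2) = 7.4/14.8 = 0.500.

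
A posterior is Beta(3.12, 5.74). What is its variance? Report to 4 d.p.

0.0231

μ = 3.12/8.86 = 0.352144; Var = μ(1−μ)/(α+β+1) = 0.2281387/9.86 = 0.0231.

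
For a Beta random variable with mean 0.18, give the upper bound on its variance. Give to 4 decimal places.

For fixed mean μ the Beta variance is μ(1−μ)/(α+β+1), increasing as α+β decreases.
Its least upper bound (not attained) is μ(1−μ) = 0.18·0.82 = 0.1476.

0.1476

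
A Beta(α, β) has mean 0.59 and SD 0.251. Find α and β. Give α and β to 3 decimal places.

α = 1.675, β = 1.164

σ² = 0.251² = 0.063001.
With s = α+β, Var = μ(1−μ)/(s+1), so s+1 = (0.59×0.41)/0.063001 = 3.8396 and s = 2.8396.
α = μs = 1.675, β = (1−μ)s = 1.164.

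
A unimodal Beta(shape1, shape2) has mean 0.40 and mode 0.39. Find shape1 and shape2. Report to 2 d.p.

shape1 = 8.80, shape2 = 13.20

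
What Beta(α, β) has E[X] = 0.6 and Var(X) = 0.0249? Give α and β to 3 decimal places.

By moment matching, α+β = μ(1−μ)/σ² − 1 = (0.6·0.4)/0.0249 − 1 = 9.6386 − 1 = 8.6386.
Since α/(α+β) = μ, α = 0.6·8.6386 = 5.183 and β = 0.4·8.6386 = 3.455.

α = 5.183, β = 3.455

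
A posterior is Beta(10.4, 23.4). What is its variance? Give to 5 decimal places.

0.00612

Var = αβ/[(α+β)²(α+β+1)] = (10.4×23.4)/(33.8²×34.8) = 243.36/39756.912 = 0.00612.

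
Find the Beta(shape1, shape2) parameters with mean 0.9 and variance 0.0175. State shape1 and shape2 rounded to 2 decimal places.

shape1 = 3.73, shape2 = 0.41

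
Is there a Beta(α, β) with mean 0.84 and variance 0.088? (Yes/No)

Yes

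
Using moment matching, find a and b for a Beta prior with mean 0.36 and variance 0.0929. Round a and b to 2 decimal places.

a = 0.53, b = 0.95

By moment matching, a+b = μ(1−μ)/σ² − 1 = (0.36·0.64)/0.0929 − 1 = 2.4801 − 1 = 1.4801.
Since a/(a+b) = μ, a = 0.36·1.4801 = 0.53 and b = 0.64·1.4801 = 0.95.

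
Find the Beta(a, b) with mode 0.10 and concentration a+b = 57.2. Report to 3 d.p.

a = 6.520, b = 50.680

Since the density peak of Beta(a,b) is at (a−1)/(a+b−2),
a = 1 + 0.10(57.2−2) = 6.520 and b = 57.2 − 6.520 = 50.680.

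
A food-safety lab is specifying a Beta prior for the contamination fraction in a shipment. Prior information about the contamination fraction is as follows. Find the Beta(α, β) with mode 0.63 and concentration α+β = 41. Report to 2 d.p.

α = 25.57, β = 15.43

Since the density peak of Beta(α,β) is at (α−1)/(α+β−2),
α = 1 + 0.63(41−2) = 25.57 and β = 41 − 25.57 = 15.43.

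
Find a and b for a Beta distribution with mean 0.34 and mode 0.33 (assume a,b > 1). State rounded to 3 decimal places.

With s = a+b: μ = a/s and mode = (a−1)/(s−2). Eliminating a = μs,
μs − 1 = m(s−2) ⇒ s(μ−m) = 1−2m ⇒ s = 0.34/0.01 = 34.0000.
So a = μs = 11.560, b = (1−μ)s = 22.440.

a = 11.560, b = 22.440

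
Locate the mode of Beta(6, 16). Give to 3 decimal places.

0.250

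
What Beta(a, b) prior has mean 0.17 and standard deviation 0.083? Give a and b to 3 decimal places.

a = 3.312, b = 16.170

Variance = 0.083² = 0.006889. The moment-matching identity a+b = μ(1−μ)/Var − 1 gives
a+b = 0.1411/0.006889 − 1 = 19.4819, so a = μ·19.4819 = 3.312 and b = (1−μ)·19.4819 = 16.170.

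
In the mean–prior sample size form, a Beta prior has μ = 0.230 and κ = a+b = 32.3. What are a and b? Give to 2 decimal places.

a = 7.43, b = 24.87

Split κ in proportion μ : (1−μ): a = 0.230·32.3 = 7.43, b = 32.3 − 7.43 = 24.87.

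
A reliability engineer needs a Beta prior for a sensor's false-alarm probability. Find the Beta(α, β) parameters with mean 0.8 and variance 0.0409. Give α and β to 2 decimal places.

By moment matching, α+β = μ(1−μ)/σ² − 1 = (0.8·0.2)/0.0409 − 1 = 3.9120 − 1 = 2.9120.
Since α/(α+β) = μ, α = 0.8·2.9120 = 2.33 and β = 0.2·2.9120 = 0.58.

α = 2.33, β = 0.58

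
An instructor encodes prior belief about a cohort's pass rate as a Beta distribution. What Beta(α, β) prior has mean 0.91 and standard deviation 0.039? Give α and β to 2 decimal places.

α = 48.09, β = 4.76

σ² = 0.039² = 0.001521.
With s = α+β, Var = μ(1−μ)/(s+1), so s+1 = (0.91×0.09)/0.001521 = 53.8462 and s = 52.8462.
α = μs = 48.09, β = (1−μ)s = 4.76.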